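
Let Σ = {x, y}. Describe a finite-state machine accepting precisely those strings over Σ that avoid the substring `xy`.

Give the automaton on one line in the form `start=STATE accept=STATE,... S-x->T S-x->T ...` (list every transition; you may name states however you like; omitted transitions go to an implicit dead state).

start=q0 accept=q0,q1 q0-x->q1 q0-y->q0 q1-x->q1 q1-y->q2 q2-x->q2 q2-y->q2

Track partial matches of the forbidden pattern `xy`. State q2 is a dead state reached once `xy` has occurred; every other state accepts. q0 means no part of `xy` is currently matched.
A 3-state machine:
        x   y  
>* q0   q1  q0 
 * q1   q1  q2 
   q2   q2  q2 
(> = start, * = accepting)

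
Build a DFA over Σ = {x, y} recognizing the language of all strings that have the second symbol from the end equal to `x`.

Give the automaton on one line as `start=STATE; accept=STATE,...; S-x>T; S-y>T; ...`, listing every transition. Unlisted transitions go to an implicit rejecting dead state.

A DFA must remember the last 2 symbols (since which symbol is second-to-last isn't known until the input ends). Use one state per possible window of the last ≤2 symbols; accept from those whose window starts with `x`.
7 states suffice.
        x   y  
>  s0   s1  s2 
   s1   s3  s4 
   s2   s5  s6 
 * s3   s3  s4 
 * s4   s5  s6 
   s5   s3  s4 
   s6   s5  s6 
(> = start, * = accepting)

start=s0; accept=s3,s4; s0-x>s1; s0-y>s2; s1-x>s3; s1-y>s4; s2-x>s5; s2-y>s6; s3-x>s3; s3-y>s4; s4-x>s5; s4-y>s6; s5-x>s3; s5-y>s4; s6-x>s5; s6-y>s6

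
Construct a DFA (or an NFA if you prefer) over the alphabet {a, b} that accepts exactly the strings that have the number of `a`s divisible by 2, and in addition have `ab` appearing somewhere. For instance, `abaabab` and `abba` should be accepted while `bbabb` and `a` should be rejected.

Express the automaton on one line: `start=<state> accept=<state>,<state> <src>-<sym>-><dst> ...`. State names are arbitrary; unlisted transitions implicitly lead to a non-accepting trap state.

start=q0 accept=q4 q0-a->q1 q0-b->q0 q1-a->q2 q1-b->q3 q2-a->q1 q2-b->q4 q3-a->q4 q3-b->q3 q4-a->q3 q4-b->q4

Handle the two conditions separately and then intersect. One (2 states) tracks the count of `a`s modulo 2; the other (3 states) tracks whether and how much of `ab` has been seen. Each combined state is a pair, one component from each; accept when both components accept.
A 5-state machine:
        a   b  
>  q0   q1  q0 
   q1   q2  q3 
   q2   q1  q4 
   q3   q4  q3 
 * q4   q3  q4 
(> = start, * = accepting)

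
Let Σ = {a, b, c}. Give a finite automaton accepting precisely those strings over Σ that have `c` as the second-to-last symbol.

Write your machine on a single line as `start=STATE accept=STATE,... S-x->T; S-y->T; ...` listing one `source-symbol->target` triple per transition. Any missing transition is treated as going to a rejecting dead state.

start=q0; accept=q10,q11,q12; q0-a->q1; q0-b->q2; q0-c->q3; q1-a->q4; q1-b->q5; q1-c->q6; q2-a->q7; q2-b->q8; q2-c->q9; q3-a->q10; q3-b->q11; q3-c->q12; q4-a->q4; q4-b->q5; q4-c->q6; q5-a->q7; q5-b->q8; q5-c->q9; q6-a->q10; q6-b->q11; q6-c->q12; q7-a->q4; q7-b->q5; q7-c->q6; q8-a->q7; q8-b->q8; q8-c->q9; q9-a->q10; q9-b->q11; q9-c->q12; q10-a->q4; q10-b->q5; q10-c->q6; q11-a->q7; q11-b->q8; q11-c->q9; q12-a->q10; q12-b->q11; q12-c->q12

Because acceptance depends on a position counted from the end, the machine has to buffer the most recent 2 symbols. Make each state the string of the last up-to-2 symbols read; on input `x` shift the window left and append `x`. Accept when the buffered window has length 2 and begins with `c`.
A 13-state machine:
          a    b    c  
>  q0     q1   q2   q3 
   q1     q4   q5   q6 
   q2     q7   q8   q9 
   q3    q10  q11  q12 
   q4     q4   q5   q6 
   q5     q7   q8   q9 
   q6    q10  q11  q12 
   q7     q4   q5   q6 
   q8     q7   q8   q9 
   q9    q10  q11  q12 
 * q10    q4   q5   q6 
 * q11    q7   q8   q9 
 * q12   q10  q11  q12 
(> = start, * = accepting)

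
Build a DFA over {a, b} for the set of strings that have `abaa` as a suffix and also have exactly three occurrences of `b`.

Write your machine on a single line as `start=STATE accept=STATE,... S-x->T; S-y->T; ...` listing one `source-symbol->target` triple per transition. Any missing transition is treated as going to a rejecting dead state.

Run two small machines in parallel and take their product. One (5 states) tracks how much of the suffix `abaa` has currently been matched; the other (5 states) tracks the count of `b`s, saturating at 4. Each combined state is a pair, one component from each; accept when both components accept. Equivalent product states are then merged.
With 8 states:
        a   b  
>  s0   s0  s1 
   s1   s1  s2 
   s2   s3  s4 
   s3   s3  s5 
   s4   s4  s4 
   s5   s6  s4 
   s6   s7  s4 
 * s7   s4  s4 
(> = start, * = accepting)

start=s0; accept=s7; s0-a->s0; s0-b->s1; s1-a->s1; s1-b->s2; s2-a->s3; s2-b->s4; s3-a->s3; s3-b->s5; s4-a->s4; s4-b->s4; s5-a->s6; s5-b->s4; s6-a->s7; s6-b->s4; s7-a->s4; s7-b->s4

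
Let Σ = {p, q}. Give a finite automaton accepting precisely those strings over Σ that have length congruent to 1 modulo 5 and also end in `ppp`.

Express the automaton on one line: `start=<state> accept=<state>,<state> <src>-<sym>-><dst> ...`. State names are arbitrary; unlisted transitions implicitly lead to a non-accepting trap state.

start=A accept=R A-p->B A-q->C B-p->D B-q->E C-p->F C-q->E D-p->G D-q->H E-p->I E-q->H F-p->J F-q->H G-p->K G-q->L H-p->M H-q->L I-p->N I-q->L J-p->K J-q->L K-p->O K-q->A L-p->P L-q->A M-p->Q M-q->A N-p->O N-q->A O-p->R O-q->C P-p->S P-q->C Q-p->R Q-q->C R-p->T R-q->E S-p->T S-q->E T-p->G T-q->H

Build one automaton per condition and run them in lockstep. The first has 5 states tracking the input length modulo 5; the second has 4 states tracking how much of the suffix `ppp` has currently been matched. A product state is a pair (one from each), accepting exactly when both do.
A 20-state machine:
       p  q 
>  A   B  C 
   B   D  E 
   C   F  E 
   D   G  H 
   E   I  H 
   F   J  H 
   G   K  L 
   H   M  L 
   I   N  L 
   J   K  L 
   K   O  A 
   L   P  A 
   M   Q  A 
   N   O  A 
   O   R  C 
   P   S  C 
   Q   R  C 
 * R   T  E 
   S   T  E 
   T   G  H 
(> = start, * = accepting)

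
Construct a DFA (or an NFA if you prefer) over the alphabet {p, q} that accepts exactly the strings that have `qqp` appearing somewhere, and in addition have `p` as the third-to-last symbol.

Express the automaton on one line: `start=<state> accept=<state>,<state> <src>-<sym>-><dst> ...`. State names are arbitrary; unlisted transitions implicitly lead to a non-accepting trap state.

start=s0 accept=s6,s7,s8,s9 s0-p->s0 s0-q->s1 s1-p->s0 s1-q->s2 s2-p->s3 s2-q->s2 s3-p->s4 s3-q->s5 s4-p->s6 s4-q->s7 s5-p->s8 s5-q->s9 s6-p->s6 s6-q->s7 s7-p->s8 s7-q->s9 s8-p->s4 s8-q->s5 s9-p->s3 s9-q->s2

Build one automaton per condition and run them in lockstep. The first has 4 states tracking whether and how much of `qqp` has been seen; the second has 15 states tracking the last 3 symbols read. A product state is a pair (one from each), accepting exactly when both do. After merging equivalent states the machine shrinks.
        p   q  
>  s0   s0  s1 
   s1   s0  s2 
   s2   s3  s2 
   s3   s4  s5 
   s4   s6  s7 
   s5   s8  s9 
 * s6   s6  s7 
 * s7   s8  s9 
 * s8   s4  s5 
 * s9   s3  s2 
(> = start, * = accepting)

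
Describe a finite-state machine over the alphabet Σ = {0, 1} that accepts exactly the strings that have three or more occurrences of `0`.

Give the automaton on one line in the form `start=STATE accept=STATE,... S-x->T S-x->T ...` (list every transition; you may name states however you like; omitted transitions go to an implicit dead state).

Count `0`s, saturating at 4: states A through D mean 0 through 3 `0`s seen; E means more than 3. Each `0` increments (capped at E); other symbols loop. Accept from {D, E}.
5 states suffice.
       0  1 
>  A   B  A 
   B   C  B 
   C   D  C 
 * D   E  D 
 * E   E  E 
(> = start, * = accepting)

start=A accept=D,E A-0->B A-1->A B-0->C B-1->B C-0->D C-1->C D-0->E D-1->D E-0->E E-1->E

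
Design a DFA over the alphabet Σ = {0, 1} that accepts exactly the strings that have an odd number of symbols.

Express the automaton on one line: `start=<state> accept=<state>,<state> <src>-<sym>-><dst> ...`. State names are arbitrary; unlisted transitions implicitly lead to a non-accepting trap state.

start=s0 accept=s1 s0-0->s1 s0-1->s1 s1-0->s0 s1-1->s0

Count input length modulo 2: every symbol advances one step around the cycle s0 → s1 → s0. Accept at s1.
        0   1  
>  s0   s1  s1 
 * s1   s0  s0 
(> = start, * = accepting)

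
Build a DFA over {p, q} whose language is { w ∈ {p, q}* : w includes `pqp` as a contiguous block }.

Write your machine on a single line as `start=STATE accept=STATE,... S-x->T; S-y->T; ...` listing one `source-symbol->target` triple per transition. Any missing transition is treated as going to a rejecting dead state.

start=s0; accept=s3; s0-p->s1; s0-q->s0; s1-p->s1; s1-q->s2; s2-p->s3; s2-q->s0; s3-p->s3; s3-q->s3

States s0..s2 record the length of the longest prefix of `pqp` that matches the current input suffix. Reaching s3 means `pqp` has been seen, and we stay there forever. Accept from s3.
        p   q  
>  s0   s1  s0 
   s1   s1  s2 
   s2   s3  s0 
 * s3   s3  s3 
(> = start, * = accepting)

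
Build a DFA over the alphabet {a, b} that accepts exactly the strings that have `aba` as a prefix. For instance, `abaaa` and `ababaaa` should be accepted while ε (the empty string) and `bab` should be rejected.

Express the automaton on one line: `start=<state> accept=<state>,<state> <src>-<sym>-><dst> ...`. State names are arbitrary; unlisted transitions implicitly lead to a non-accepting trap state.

Check the first 3 symbols one by one: s0 through s2 record how many have matched `aba` so far; any wrong symbol goes to the dead state s4. After all 3 match we enter the accepting sink s3.
        a   b  
>  s0   s1  s4 
   s1   s4  s2 
   s2   s3  s4 
 * s3   s3  s3 
   s4   s4  s4 
(> = start, * = accepting)

start=s0 accept=s3 s0-a->s1 s0-b->s4 s1-a->s4 s1-b->s2 s2-a->s3 s2-b->s4 s3-a->s3 s3-b->s3 s4-a->s4 s4-b->s4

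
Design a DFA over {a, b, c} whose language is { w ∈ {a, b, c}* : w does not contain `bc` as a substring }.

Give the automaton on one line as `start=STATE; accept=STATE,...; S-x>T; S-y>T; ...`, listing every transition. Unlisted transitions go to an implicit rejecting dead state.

start=S0; accept=S0,S1; S0-a>S0; S0-b>S1; S0-c>S0; S1-a>S0; S1-b>S1; S1-c>S2; S2-a>S2; S2-b>S2; S2-c>S2

This is the complement of 'contains `bc`'. Use the same substring-matching states — S0 through S2 holding how much of `bc` has just been matched — but flip the accepting set: everything except the trap S2 accepts.
A 3-state machine:
        a   b   c  
>* S0   S0  S1  S0 
 * S1   S0  S1  S2 
   S2   S2  S2  S2 
(> = start, * = accepting)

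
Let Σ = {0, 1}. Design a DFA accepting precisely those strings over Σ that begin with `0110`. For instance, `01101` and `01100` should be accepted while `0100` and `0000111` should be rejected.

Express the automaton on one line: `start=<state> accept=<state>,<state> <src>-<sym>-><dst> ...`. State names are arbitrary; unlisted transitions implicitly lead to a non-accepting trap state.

start=s0 accept=s4 s0-0->s1 s0-1->s5 s1-0->s5 s1-1->s2 s2-0->s5 s2-1->s3 s3-0->s4 s3-1->s5 s4-0->s4 s4-1->s4 s5-0->s5 s5-1->s5

Check the first 4 symbols one by one: s0 through s3 record how many have matched `0110` so far; any wrong symbol goes to the dead state s5. After all 4 match we enter the accepting sink s4.
With 6 states:
        0   1  
>  s0   s1  s5 
   s1   s5  s2 
   s2   s5  s3 
   s3   s4  s5 
 * s4   s4  s4 
   s5   s5  s5 
(> = start, * = accepting)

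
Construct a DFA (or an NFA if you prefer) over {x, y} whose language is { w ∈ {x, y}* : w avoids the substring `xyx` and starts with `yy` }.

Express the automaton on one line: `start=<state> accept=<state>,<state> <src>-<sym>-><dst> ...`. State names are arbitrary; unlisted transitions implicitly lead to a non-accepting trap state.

Build one automaton per condition and run them in lockstep. The first has 4 states tracking partial matches of the forbidden pattern `xyx`; the second has 4 states tracking whether the input so far still matches the prefix `yy`. A product state is a pair (one from each), accepting exactly when both do. Equivalent product states are then merged.
        x   y  
>  q0   q1  q2 
   q1   q1  q1 
   q2   q1  q3 
 * q3   q4  q3 
 * q4   q4  q5 
 * q5   q1  q3 
(> = start, * = accepting)

start=q0 accept=q3,q4,q5 q0-x->q1 q0-y->q2 q1-x->q1 q1-y->q1 q2-x->q1 q2-y->q3 q3-x->q4 q3-y->q3 q4-x->q4 q4-y->q5 q5-x->q1 q5-y->q3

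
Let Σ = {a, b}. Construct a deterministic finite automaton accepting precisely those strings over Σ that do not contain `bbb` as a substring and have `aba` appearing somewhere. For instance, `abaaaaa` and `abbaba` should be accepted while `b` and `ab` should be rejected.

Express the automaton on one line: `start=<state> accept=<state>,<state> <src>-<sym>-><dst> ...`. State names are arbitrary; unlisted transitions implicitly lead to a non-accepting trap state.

Build one automaton per condition and run them in lockstep. The first has 4 states tracking partial matches of the forbidden pattern `bbb`; the second has 4 states tracking whether and how much of `aba` has been seen. A product state is a pair (one from each), accepting exactly when both do. After merging equivalent states the machine shrinks.
A 9-state machine:
        a   b  
>  S0   S1  S2 
   S1   S1  S3 
   S2   S1  S4 
   S3   S5  S4 
   S4   S1  S6 
 * S5   S5  S7 
   S6   S6  S6 
 * S7   S5  S8 
 * S8   S5  S6 
(> = start, * = accepting)

start=S0 accept=S5,S7,S8 S0-a->S1 S0-b->S2 S1-a->S1 S1-b->S3 S2-a->S1 S2-b->S4 S3-a->S5 S3-b->S4 S4-a->S1 S4-b->S6 S5-a->S5 S5-b->S7 S6-a->S6 S6-b->S6 S7-a->S5 S7-b->S8 S8-a->S5 S8-b->S6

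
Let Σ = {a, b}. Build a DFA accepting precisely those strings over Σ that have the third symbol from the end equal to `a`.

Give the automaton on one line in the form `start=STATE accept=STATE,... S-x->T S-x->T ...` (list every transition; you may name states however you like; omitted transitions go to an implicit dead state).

start=q0 accept=q7,q8,q9,q10 q0-a->q1 q0-b->q2 q1-a->q3 q1-b->q4 q2-a->q5 q2-b->q6 q3-a->q7 q3-b->q8 q4-a->q9 q4-b->q10 q5-a->q11 q5-b->q12 q6-a->q13 q6-b->q14 q7-a->q7 q7-b->q8 q8-a->q9 q8-b->q10 q9-a->q11 q9-b->q12 q10-a->q13 q10-b->q14 q11-a->q7 q11-b->q8 q12-a->q9 q12-b->q10 q13-a->q11 q13-b->q12 q14-a->q13 q14-b->q14

Because acceptance depends on a position counted from the end, the machine has to buffer the most recent 3 symbols. Make each state the string of the last up-to-3 symbols read; on input `x` shift the window left and append `x`. Accept when the buffered window has length 3 and begins with `a`.
With 15 states:
          a    b  
>  q0     q1   q2 
   q1     q3   q4 
   q2     q5   q6 
   q3     q7   q8 
   q4     q9  q10 
   q5    q11  q12 
   q6    q13  q14 
 * q7     q7   q8 
 * q8     q9  q10 
 * q9    q11  q12 
 * q10   q13  q14 
   q11    q7   q8 
   q12    q9  q10 
   q13   q11  q12 
   q14   q13  q14 
(> = start, * = accepting)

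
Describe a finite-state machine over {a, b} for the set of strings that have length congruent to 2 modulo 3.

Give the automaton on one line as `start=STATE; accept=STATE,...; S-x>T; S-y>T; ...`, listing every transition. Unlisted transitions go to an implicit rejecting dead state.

start=q0; accept=q2; q0-a>q1; q0-b>q1; q1-a>q2; q1-b>q2; q2-a>q0; q2-b>q0

Only the length mod 3 matters, so use a 3-cycle: from any state, every input symbol moves to the next state, wrapping q2 back to q0. Mark q2 accepting.
With 3 states:
        a   b  
>  q0   q1  q1 
   q1   q2  q2 
 * q2   q0  q0 
(> = start, * = accepting)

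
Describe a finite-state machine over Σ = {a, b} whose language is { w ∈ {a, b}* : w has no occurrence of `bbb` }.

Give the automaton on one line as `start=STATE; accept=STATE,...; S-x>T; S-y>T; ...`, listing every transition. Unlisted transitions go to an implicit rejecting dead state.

start=q0; accept=q0,q1,q2; q0-a>q0; q0-b>q1; q1-a>q0; q1-b>q2; q2-a>q0; q2-b>q3; q3-a>q3; q3-b>q3

Track partial matches of the forbidden pattern `bbb`. State q3 is a dead state reached once `bbb` has occurred; every other state accepts. q0 means no part of `bbb` is currently matched.
4 states suffice.
        a   b  
>* q0   q0  q1 
 * q1   q0  q2 
 * q2   q0  q3 
   q3   q3  q3 
(> = start, * = accepting)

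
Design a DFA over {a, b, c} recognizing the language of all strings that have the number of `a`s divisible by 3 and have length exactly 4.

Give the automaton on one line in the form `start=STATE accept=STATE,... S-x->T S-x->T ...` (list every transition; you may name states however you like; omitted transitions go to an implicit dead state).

start=q0 accept=q9 q0-a->q1 q0-b->q2 q0-c->q2 q1-a->q3 q1-b->q4 q1-c->q4 q2-a->q4 q2-b->q5 q2-c->q5 q3-a->q6 q3-b->q7 q3-c->q7 q4-a->q7 q4-b->q8 q4-c->q8 q5-a->q8 q5-b->q6 q5-c->q6 q6-a->q8 q6-b->q9 q6-c->q9 q7-a->q9 q7-b->q8 q7-c->q8 q8-a->q8 q8-b->q8 q8-c->q8 q9-a->q8 q9-b->q8 q9-c->q8

Build one automaton per condition and run them in lockstep. The first has 3 states tracking the count of `a`s modulo 3; the second has 6 states tracking the input length, saturating at 5. A product state is a pair (one from each), accepting exactly when both do. Equivalent product states are then merged.
A 10-state machine:
        a   b   c  
>  q0   q1  q2  q2 
   q1   q3  q4  q4 
   q2   q4  q5  q5 
   q3   q6  q7  q7 
   q4   q7  q8  q8 
   q5   q8  q6  q6 
   q6   q8  q9  q9 
   q7   q9  q8  q8 
   q8   q8  q8  q8 
 * q9   q8  q8  q8 
(> = start, * = accepting)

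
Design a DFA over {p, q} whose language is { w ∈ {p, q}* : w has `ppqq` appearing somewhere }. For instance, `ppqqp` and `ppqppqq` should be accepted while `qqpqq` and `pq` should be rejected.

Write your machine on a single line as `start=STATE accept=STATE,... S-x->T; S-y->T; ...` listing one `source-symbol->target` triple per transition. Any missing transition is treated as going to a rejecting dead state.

start=s0; accept=s4; s0-p->s1; s0-q->s0; s1-p->s2; s1-q->s0; s2-p->s2; s2-q->s3; s3-p->s1; s3-q->s4; s4-p->s4; s4-q->s4

Track how much of `ppqq` has been matched so far: state s0 is no progress, s4 is the absorbing accept state reached once `ppqq` has occurred. Intermediate states record partial matches; on a mismatch, fall back to the longest reusable overlap.
With 5 states:
        p   q  
>  s0   s1  s0 
   s1   s2  s0 
   s2   s2  s3 
   s3   s1  s4 
 * s4   s4  s4 
(> = start, * = accepting)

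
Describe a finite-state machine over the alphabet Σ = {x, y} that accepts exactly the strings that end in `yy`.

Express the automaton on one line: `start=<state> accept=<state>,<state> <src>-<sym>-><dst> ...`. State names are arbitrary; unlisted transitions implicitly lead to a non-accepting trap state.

Let each state record the length of the longest suffix of the input read so far that is also a prefix of `yy`. S1 means the last symbol is `y`; S2 means the last 2 symbols are `yy`. Accept only at S2, where the string currently ends in `yy`.
        x   y  
>  S0   S0  S1 
   S1   S0  S2 
 * S2   S0  S2 
(> = start, * = accepting)

start=S0 accept=S2 S0-x->S0 S0-y->S1 S1-x->S0 S1-y->S2 S2-x->S0 S2-y->S2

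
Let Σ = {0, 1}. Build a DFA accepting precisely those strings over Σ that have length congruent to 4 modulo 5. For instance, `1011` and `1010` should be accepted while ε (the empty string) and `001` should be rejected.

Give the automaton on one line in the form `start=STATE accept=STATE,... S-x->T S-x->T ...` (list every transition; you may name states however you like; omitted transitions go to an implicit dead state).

Count input length modulo 5: every symbol advances one step around the cycle S0 → S1 → S2 → S3 → S4 → S0. Accept at S4.
A 5-state machine:
        0   1  
>  S0   S1  S1 
   S1   S2  S2 
   S2   S3  S3 
   S3   S4  S4 
 * S4   S0  S0 
(> = start, * = accepting)

start=S0 accept=S4 S0-0->S1 S0-1->S1 S1-0->S2 S1-1->S2 S2-0->S3 S2-1->S3 S3-0->S4 S3-1->S4 S4-0->S0 S4-1->S0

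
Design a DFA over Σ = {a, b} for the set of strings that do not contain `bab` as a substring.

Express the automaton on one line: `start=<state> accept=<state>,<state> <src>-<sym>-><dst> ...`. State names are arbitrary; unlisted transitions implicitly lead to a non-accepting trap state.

This is the complement of 'contains `bab`'. Use the same substring-matching states — q0 through q3 holding how much of `bab` has just been matched — but flip the accepting set: everything except the trap q3 accepts.
        a   b  
>* q0   q0  q1 
 * q1   q2  q1 
 * q2   q0  q3 
   q3   q3  q3 
(> = start, * = accepting)

start=q0 accept=q0,q1,q2 q0-a->q0 q0-b->q1 q1-a->q2 q1-b->q1 q2-a->q0 q2-b->q3 q3-a->q3 q3-b->q3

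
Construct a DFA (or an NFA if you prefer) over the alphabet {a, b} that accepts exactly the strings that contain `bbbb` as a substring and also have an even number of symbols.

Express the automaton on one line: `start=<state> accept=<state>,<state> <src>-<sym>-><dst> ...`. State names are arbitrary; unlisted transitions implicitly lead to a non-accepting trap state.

Handle the two conditions separately and then intersect. One (5 states) tracks whether and how much of `bbbb` has been seen; the other (2 states) tracks the input length modulo 2. Each combined state is a pair, one component from each; accept when both components accept.
A 10-state machine:
        a   b  
>  s0   s1  s2 
   s1   s0  s3 
   s2   s0  s4 
   s3   s1  s5 
   s4   s1  s6 
   s5   s0  s7 
   s6   s0  s8 
   s7   s1  s9 
 * s8   s9  s9 
   s9   s8  s8 
(> = start, * = accepting)

start=s0 accept=s8 s0-a->s1 s0-b->s2 s1-a->s0 s1-b->s3 s2-a->s0 s2-b->s4 s3-a->s1 s3-b->s5 s4-a->s1 s4-b->s6 s5-a->s0 s5-b->s7 s6-a->s0 s6-b->s8 s7-a->s1 s7-b->s9 s8-a->s9 s8-b->s9 s9-a->s8 s9-b->s8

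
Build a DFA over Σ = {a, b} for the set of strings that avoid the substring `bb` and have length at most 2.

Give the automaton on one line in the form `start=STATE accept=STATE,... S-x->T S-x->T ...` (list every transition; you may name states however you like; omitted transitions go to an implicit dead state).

Build one automaton per condition and run them in lockstep. The first has 3 states tracking partial matches of the forbidden pattern `bb`; the second has 4 states tracking the input length, saturating at 3. A product state is a pair (one from each), accepting exactly when both do.
A 9-state machine:
        a   b  
>* q0   q1  q2 
 * q1   q3  q4 
 * q2   q3  q5 
 * q3   q6  q7 
 * q4   q6  q8 
   q5   q8  q8 
   q6   q6  q7 
   q7   q6  q8 
   q8   q8  q8 
(> = start, * = accepting)

start=q0 accept=q0,q1,q2,q3,q4 q0-a->q1 q0-b->q2 q1-a->q3 q1-b->q4 q2-a->q3 q2-b->q5 q3-a->q6 q3-b->q7 q4-a->q6 q4-b->q8 q5-a->q8 q5-b->q8 q6-a->q6 q6-b->q7 q7-a->q6 q7-b->q8 q8-a->q8 q8-b->q8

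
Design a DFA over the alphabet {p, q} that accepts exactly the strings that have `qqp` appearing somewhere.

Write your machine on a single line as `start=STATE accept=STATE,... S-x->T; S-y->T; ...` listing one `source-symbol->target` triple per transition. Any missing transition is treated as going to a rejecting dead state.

Track how much of `qqp` has been matched so far: state S0 is no progress, S3 is the absorbing accept state reached once `qqp` has occurred. Intermediate states record partial matches; on a mismatch, fall back to the longest reusable overlap.
A 4-state machine:
        p   q  
>  S0   S0  S1 
   S1   S0  S2 
   S2   S3  S2 
 * S3   S3  S3 
(> = start, * = accepting)

start=S0; accept=S3; S0-p->S0; S0-q->S1; S1-p->S0; S1-q->S2; S2-p->S3; S2-q->S2; S3-p->S3; S3-q->S3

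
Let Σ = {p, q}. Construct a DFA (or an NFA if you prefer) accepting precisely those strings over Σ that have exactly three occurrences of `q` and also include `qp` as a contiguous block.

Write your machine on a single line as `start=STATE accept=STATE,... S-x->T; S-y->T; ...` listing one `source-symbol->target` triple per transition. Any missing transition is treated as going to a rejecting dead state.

Build one automaton per condition and run them in lockstep. One (5 states) tracks the count of `q`s, saturating at 4; the other (3 states) tracks whether and how much of `qp` has been seen. Each combined state is a pair, one component from each; accept when both components accept. After merging equivalent states the machine shrinks.
       p  q 
>  A   A  B 
   B   C  D 
   C   C  E 
   D   E  F 
   E   E  G 
   F   G  H 
 * G   G  H 
   H   H  H 
(> = start, * = accepting)

start=A; accept=G; A-p->A; A-q->B; B-p->C; B-q->D; C-p->C; C-q->E; D-p->E; D-q->F; E-p->E; E-q->G; F-p->G; F-q->H; G-p->G; G-q->H; H-p->H; H-q->H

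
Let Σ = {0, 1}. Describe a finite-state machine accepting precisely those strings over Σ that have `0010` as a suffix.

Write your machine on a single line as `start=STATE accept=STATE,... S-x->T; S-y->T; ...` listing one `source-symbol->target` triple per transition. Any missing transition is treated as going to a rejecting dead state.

start=s0; accept=s4; s0-0->s1; s0-1->s0; s1-0->s2; s1-1->s0; s2-0->s2; s2-1->s3; s3-0->s4; s3-1->s0; s4-0->s2; s4-1->s0

Let each state record the length of the longest suffix of the input read so far that is also a prefix of `0010`. s1 means the last symbol is `0`; s2 means the last 2 symbols are `00`; s3 means the last 3 symbols are `001`; s4 means the last 4 symbols are `0010`. Accept only at s4, where the string currently ends in `0010`.
5 states suffice.
        0   1  
>  s0   s1  s0 
   s1   s2  s0 
   s2   s2  s3 
   s3   s4  s0 
 * s4   s2  s0 
(> = start, * = accepting)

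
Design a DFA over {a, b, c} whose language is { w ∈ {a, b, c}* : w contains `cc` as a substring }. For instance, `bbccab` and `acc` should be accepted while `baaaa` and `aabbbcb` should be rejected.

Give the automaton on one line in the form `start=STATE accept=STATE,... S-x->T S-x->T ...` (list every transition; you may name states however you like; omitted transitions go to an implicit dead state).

start=q0 accept=q2 q0-a->q0 q0-b->q0 q0-c->q1 q1-a->q0 q1-b->q0 q1-c->q2 q2-a->q2 q2-b->q2 q2-c->q2

Track how much of `cc` has been matched so far: state q0 is no progress, q2 is the absorbing accept state reached once `cc` has occurred. Intermediate states record partial matches; on a mismatch, fall back to the longest reusable overlap.
        a   b   c  
>  q0   q0  q0  q1 
   q1   q0  q0  q2 
 * q2   q2  q2  q2 
(> = start, * = accepting)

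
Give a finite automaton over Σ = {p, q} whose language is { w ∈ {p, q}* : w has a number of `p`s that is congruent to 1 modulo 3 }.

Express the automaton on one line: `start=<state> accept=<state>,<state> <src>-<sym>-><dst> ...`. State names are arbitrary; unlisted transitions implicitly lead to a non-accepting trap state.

Keep the running count of `p`s modulo 3: each `p` advances along the cycle A → B → C → A while other symbols loop. Accept at B.
A 3-state machine:
       p  q 
>  A   B  A 
 * B   C  B 
   C   A  C 
(> = start, * = accepting)

start=A accept=B A-p->B A-q->A B-p->C B-q->B C-p->A C-q->C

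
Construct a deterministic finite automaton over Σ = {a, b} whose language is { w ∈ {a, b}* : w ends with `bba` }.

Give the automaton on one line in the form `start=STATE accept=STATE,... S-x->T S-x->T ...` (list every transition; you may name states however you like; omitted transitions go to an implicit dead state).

Let each state record the length of the longest suffix of the input read so far that is also a prefix of `bba`. s1 means the last symbol is `b`; s2 means the last 2 symbols are `bb`; s3 means the last 3 symbols are `bba`. Accept only at s3, where the string currently ends in `bba`.
A 4-state machine:
        a   b  
>  s0   s0  s1 
   s1   s0  s2 
   s2   s3  s2 
 * s3   s0  s1 
(> = start, * = accepting)

start=s0 accept=s3 s0-a->s0 s0-b->s1 s1-a->s0 s1-b->s2 s2-a->s3 s2-b->s2 s3-a->s0 s3-b->s1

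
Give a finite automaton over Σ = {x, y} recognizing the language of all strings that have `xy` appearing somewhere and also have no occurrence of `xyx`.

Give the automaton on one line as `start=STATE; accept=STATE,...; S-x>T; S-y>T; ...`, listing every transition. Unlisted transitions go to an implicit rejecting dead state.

Handle the two conditions separately and then intersect. The first has 3 states tracking whether and how much of `xy` has been seen; the second has 4 states tracking partial matches of the forbidden pattern `xyx`. A product state is a pair (one from each), accepting exactly when both do.
With 6 states:
        x   y  
>  S0   S1  S0 
   S1   S1  S2 
 * S2   S3  S4 
   S3   S3  S3 
 * S4   S5  S4 
 * S5   S5  S2 
(> = start, * = accepting)

start=S0; accept=S2,S4,S5; S0-x>S1; S0-y>S0; S1-x>S1; S1-y>S2; S2-x>S3; S2-y>S4; S3-x>S3; S3-y>S3; S4-x>S5; S4-y>S4; S5-x>S5; S5-y>S2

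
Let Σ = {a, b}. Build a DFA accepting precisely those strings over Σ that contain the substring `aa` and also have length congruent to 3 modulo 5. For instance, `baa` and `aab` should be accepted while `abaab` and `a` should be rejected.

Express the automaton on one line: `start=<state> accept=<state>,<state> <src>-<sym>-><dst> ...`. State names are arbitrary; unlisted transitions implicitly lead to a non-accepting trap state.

start=s0 accept=s6 s0-a->s1 s0-b->s2 s1-a->s3 s1-b->s4 s2-a->s5 s2-b->s4 s3-a->s6 s3-b->s6 s4-a->s7 s4-b->s8 s5-a->s6 s5-b->s8 s6-a->s9 s6-b->s9 s7-a->s9 s7-b->s10 s8-a->s11 s8-b->s10 s9-a->s12 s9-b->s12 s10-a->s13 s10-b->s0 s11-a->s12 s11-b->s0 s12-a->s14 s12-b->s14 s13-a->s14 s13-b->s2 s14-a->s3 s14-b->s3

Run two small machines in parallel and take their product. The first has 3 states tracking whether and how much of `aa` has been seen; the second has 5 states tracking the input length modulo 5. A product state is a pair (one from each), accepting exactly when both do.
A 15-state machine:
          a    b  
>  s0     s1   s2 
   s1     s3   s4 
   s2     s5   s4 
   s3     s6   s6 
   s4     s7   s8 
   s5     s6   s8 
 * s6     s9   s9 
   s7     s9  s10 
   s8    s11  s10 
   s9    s12  s12 
   s10   s13   s0 
   s11   s12   s0 
   s12   s14  s14 
   s13   s14   s2 
   s14    s3   s3 
(> = start, * = accepting)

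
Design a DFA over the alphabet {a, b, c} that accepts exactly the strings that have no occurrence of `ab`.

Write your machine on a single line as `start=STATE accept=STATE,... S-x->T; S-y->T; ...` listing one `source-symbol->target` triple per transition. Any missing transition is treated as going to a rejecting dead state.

start=q0; accept=q0,q1; q0-a->q1; q0-b->q0; q0-c->q0; q1-a->q1; q1-b->q2; q1-c->q0; q2-a->q2; q2-b->q2; q2-c->q2

This is the complement of 'contains `ab`'. Use the same substring-matching states — q0 through q2 holding how much of `ab` has just been matched — but flip the accepting set: everything except the trap q2 accepts.
3 states suffice.
        a   b   c  
>* q0   q1  q0  q0 
 * q1   q1  q2  q0 
   q2   q2  q2  q2 
(> = start, * = accepting)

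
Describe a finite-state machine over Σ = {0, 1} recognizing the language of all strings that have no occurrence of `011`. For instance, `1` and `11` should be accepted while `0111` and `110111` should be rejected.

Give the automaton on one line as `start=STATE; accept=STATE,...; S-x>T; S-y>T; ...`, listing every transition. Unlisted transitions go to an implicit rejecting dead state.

This is the complement of 'contains `011`'. Use the same substring-matching states — q0 through q3 holding how much of `011` has just been matched — but flip the accepting set: everything except the trap q3 accepts.
A 4-state machine:
        0   1  
>* q0   q1  q0 
 * q1   q1  q2 
 * q2   q1  q3 
   q3   q3  q3 
(> = start, * = accepting)

start=q0; accept=q0,q1,q2; q0-0>q1; q0-1>q0; q1-0>q1; q1-1>q2; q2-0>q1; q2-1>q3; q3-0>q3; q3-1>q3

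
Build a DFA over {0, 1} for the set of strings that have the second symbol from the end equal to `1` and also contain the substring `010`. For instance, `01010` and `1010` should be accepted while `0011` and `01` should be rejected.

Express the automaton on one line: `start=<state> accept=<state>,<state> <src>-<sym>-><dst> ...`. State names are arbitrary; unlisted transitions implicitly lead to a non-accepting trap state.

start=s0 accept=s3,s6 s0-0->s1 s0-1->s0 s1-0->s1 s1-1->s2 s2-0->s3 s2-1->s0 s3-0->s4 s3-1->s5 s4-0->s4 s4-1->s5 s5-0->s3 s5-1->s6 s6-0->s3 s6-1->s6

Run two small machines in parallel and take their product. One (7 states) tracks the last 2 symbols read; the other (4 states) tracks whether and how much of `010` has been seen. Each combined state is a pair, one component from each; accept when both components accept. Minimizing collapses redundant product states.
A 7-state machine:
        0   1  
>  s0   s1  s0 
   s1   s1  s2 
   s2   s3  s0 
 * s3   s4  s5 
   s4   s4  s5 
   s5   s3  s6 
 * s6   s3  s6 
(> = start, * = accepting)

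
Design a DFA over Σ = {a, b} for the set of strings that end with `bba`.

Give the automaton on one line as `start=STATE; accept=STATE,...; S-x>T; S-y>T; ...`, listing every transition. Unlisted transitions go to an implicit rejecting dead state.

Remember how much of `bba` the current input suffix matches. State S0 means no match yet; S1 means the last symbol is `b`; S2 means the last 2 symbols are `bb`; S3 means the last 3 symbols are `bba`. Only S3 accepts. On a mismatch, fall back to the longest proper suffix that is still a prefix of `bba`.
With 4 states:
        a   b  
>  S0   S0  S1 
   S1   S0  S2 
   S2   S3  S2 
 * S3   S0  S1 
(> = start, * = accepting)

start=S0; accept=S3; S0-a>S0; S0-b>S1; S1-a>S0; S1-b>S2; S2-a>S3; S2-b>S2; S3-a>S0; S3-b>S1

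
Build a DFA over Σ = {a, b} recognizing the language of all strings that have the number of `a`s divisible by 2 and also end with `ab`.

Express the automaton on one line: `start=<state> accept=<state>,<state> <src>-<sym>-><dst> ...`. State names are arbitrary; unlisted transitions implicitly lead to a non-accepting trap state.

Build one automaton per condition and run them in lockstep. The first has 2 states tracking the count of `a`s modulo 2; the second has 3 states tracking how much of the suffix `ab` has currently been matched. A product state is a pair (one from each), accepting exactly when both do.
A 6-state machine:
        a   b  
>  S0   S1  S0 
   S1   S2  S3 
   S2   S1  S4 
   S3   S2  S5 
 * S4   S1  S0 
   S5   S2  S5 
(> = start, * = accepting)

start=S0 accept=S4 S0-a->S1 S0-b->S0 S1-a->S2 S1-b->S3 S2-a->S1 S2-b->S4 S3-a->S2 S3-b->S5 S4-a->S1 S4-b->S0 S5-a->S2 S5-b->S5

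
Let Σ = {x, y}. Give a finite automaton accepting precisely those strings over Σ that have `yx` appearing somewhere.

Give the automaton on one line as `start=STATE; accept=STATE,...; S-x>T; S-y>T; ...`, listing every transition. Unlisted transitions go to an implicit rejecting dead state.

start=q0; accept=q2; q0-x>q0; q0-y>q1; q1-x>q2; q1-y>q1; q2-x>q2; q2-y>q2

States q0..q1 record the length of the longest prefix of `yx` that matches the current input suffix. Reaching q2 means `yx` has been seen, and we stay there forever. Accept from q2.
A 3-state machine:
        x   y  
>  q0   q0  q1 
   q1   q2  q1 
 * q2   q2  q2 
(> = start, * = accepting)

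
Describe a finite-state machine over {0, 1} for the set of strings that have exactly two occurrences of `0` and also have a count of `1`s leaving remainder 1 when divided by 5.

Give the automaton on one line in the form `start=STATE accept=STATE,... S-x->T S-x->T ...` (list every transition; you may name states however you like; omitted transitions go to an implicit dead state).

start=S0 accept=S7 S0-0->S1 S0-1->S2 S1-0->S3 S1-1->S4 S2-0->S4 S2-1->S5 S3-0->S6 S3-1->S7 S4-0->S7 S4-1->S8 S5-0->S8 S5-1->S9 S6-0->S6 S6-1->S10 S7-0->S10 S7-1->S11 S8-0->S11 S8-1->S12 S9-0->S12 S9-1->S13 S10-0->S10 S10-1->S14 S11-0->S14 S11-1->S15 S12-0->S15 S12-1->S16 S13-0->S16 S13-1->S0 S14-0->S14 S14-1->S17 S15-0->S17 S15-1->S18 S16-0->S18 S16-1->S1 S17-0->S17 S17-1->S19 S18-0->S19 S18-1->S3 S19-0->S19 S19-1->S6

Build one automaton per condition and run them in lockstep. The first has 4 states tracking the count of `0`s, saturating at 3; the second has 5 states tracking the count of `1`s modulo 5. A product state is a pair (one from each), accepting exactly when both do.
A 20-state machine:
          0    1  
>  S0     S1   S2 
   S1     S3   S4 
   S2     S4   S5 
   S3     S6   S7 
   S4     S7   S8 
   S5     S8   S9 
   S6     S6  S10 
 * S7    S10  S11 
   S8    S11  S12 
   S9    S12  S13 
   S10   S10  S14 
   S11   S14  S15 
   S12   S15  S16 
   S13   S16   S0 
   S14   S14  S17 
   S15   S17  S18 
   S16   S18   S1 
   S17   S17  S19 
   S18   S19   S3 
   S19   S19   S6 
(> = start, * = accepting)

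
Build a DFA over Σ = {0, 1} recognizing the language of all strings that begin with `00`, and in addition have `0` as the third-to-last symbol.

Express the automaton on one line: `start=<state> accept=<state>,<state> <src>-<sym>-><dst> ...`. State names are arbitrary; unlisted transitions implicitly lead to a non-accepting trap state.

start=q0 accept=q4,q5,q6,q7 q0-0->q1 q0-1->q2 q1-0->q3 q1-1->q2 q2-0->q2 q2-1->q2 q3-0->q4 q3-1->q5 q4-0->q4 q4-1->q5 q5-0->q6 q5-1->q7 q6-0->q3 q6-1->q8 q7-0->q9 q7-1->q10 q8-0->q6 q8-1->q7 q9-0->q3 q9-1->q8 q10-0->q9 q10-1->q10

Handle the two conditions separately and then intersect. One (4 states) tracks whether the input so far still matches the prefix `00`; the other (15 states) tracks the last 3 symbols read. Each combined state is a pair, one component from each; accept when both components accept. Minimizing collapses redundant product states.
          0    1  
>  q0     q1   q2 
   q1     q3   q2 
   q2     q2   q2 
   q3     q4   q5 
 * q4     q4   q5 
 * q5     q6   q7 
 * q6     q3   q8 
 * q7     q9  q10 
   q8     q6   q7 
   q9     q3   q8 
   q10    q9  q10 
(> = start, * = accepting)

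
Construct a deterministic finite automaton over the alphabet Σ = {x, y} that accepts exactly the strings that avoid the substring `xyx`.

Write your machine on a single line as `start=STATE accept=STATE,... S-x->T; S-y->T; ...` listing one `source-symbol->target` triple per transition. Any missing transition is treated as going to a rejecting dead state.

This is the complement of 'contains `xyx`'. Use the same substring-matching states — A through D holding how much of `xyx` has just been matched — but flip the accepting set: everything except the trap D accepts.
4 states suffice.
       x  y 
>* A   B  A 
 * B   B  C 
 * C   D  A 
   D   D  D 
(> = start, * = accepting)

start=A; accept=A,B,C; A-x->B; A-y->A; B-x->B; B-y->C; C-x->D; C-y->A; D-x->D; D-y->D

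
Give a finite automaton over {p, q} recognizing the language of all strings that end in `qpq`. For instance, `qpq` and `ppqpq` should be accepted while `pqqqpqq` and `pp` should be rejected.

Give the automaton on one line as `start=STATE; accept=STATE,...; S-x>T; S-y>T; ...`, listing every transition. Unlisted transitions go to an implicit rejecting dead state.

Remember how much of `qpq` the current input suffix matches. State A means no match yet; B means the last symbol is `q`; C means the last 2 symbols are `qp`; D means the last 3 symbols are `qpq`. Only D accepts. On a mismatch, fall back to the longest proper suffix that is still a prefix of `qpq`.
With 4 states:
       p  q 
>  A   A  B 
   B   C  B 
   C   A  D 
 * D   C  B 
(> = start, * = accepting)

start=A; accept=D; A-p>A; A-q>B; B-p>C; B-q>B; C-p>A; C-q>D; D-p>C; D-q>B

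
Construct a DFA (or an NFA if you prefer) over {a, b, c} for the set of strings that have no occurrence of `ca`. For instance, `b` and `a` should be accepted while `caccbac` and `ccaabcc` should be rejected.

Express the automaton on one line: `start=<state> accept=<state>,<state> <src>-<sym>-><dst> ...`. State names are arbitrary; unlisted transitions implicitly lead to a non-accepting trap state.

This is the complement of 'contains `ca`'. Use the same substring-matching states — q0 through q2 holding how much of `ca` has just been matched — but flip the accepting set: everything except the trap q2 accepts.
With 3 states:
        a   b   c  
>* q0   q0  q0  q1 
 * q1   q2  q0  q1 
   q2   q2  q2  q2 
(> = start, * = accepting)

start=q0 accept=q0,q1 q0-a->q0 q0-b->q0 q0-c->q1 q1-a->q2 q1-b->q0 q1-c->q1 q2-a->q2 q2-b->q2 q2-c->q2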